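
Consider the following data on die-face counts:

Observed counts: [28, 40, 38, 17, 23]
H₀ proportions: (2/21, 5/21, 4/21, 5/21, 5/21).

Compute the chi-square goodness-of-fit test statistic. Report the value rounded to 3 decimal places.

n = 146; E_i = n·p_i = [13.90, 34.76, 27.81, 34.76, 34.76]
χ² = (28−13.90)²/13.90 + (40−34.76)²/34.76 + (38−27.81)²/27.81 + (17−34.76)²/34.76 + (23−34.76)²/34.76 = 31.8671
df = 4

test statistic = 31.867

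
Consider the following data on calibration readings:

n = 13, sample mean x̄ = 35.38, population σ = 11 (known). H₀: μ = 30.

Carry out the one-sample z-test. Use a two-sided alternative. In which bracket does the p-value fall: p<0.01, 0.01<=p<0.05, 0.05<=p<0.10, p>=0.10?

SE = σ/√n = 11/√13 = 3.0509
z = (x̄−μ₀)/SE = (35.38−30)/3.0509 = 1.7634
p-value (two-sided) = 0.07783
→ bracket: 0.05<=p<0.10

p-value bracket: 0.05<=p<0.10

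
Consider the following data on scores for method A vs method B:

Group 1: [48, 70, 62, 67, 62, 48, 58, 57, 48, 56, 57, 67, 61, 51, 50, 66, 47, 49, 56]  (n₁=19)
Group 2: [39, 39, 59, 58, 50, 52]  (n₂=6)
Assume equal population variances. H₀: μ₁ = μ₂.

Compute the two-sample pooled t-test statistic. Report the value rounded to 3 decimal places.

x̄₁=56.842, s₁=7.493, n₁=19
x̄₂=49.500, s₂=8.826, n₂=6
s_p² = [18·7.493² + 5·8.826²]/23 = 60.8707
SE = √(s_p²·(1/19+1/6)) = 3.6536
t = (56.842−49.500)/3.6536 = 2.0096
df = 23

test statistic = 2.010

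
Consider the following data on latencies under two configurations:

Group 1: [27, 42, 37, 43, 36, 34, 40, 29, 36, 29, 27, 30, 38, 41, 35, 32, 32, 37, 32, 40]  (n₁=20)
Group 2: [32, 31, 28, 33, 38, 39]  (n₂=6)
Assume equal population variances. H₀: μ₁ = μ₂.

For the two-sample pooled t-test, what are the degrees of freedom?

degrees of freedom = 24

df = n₁ + n₂ − 2 = 20 + 6 − 2 = 24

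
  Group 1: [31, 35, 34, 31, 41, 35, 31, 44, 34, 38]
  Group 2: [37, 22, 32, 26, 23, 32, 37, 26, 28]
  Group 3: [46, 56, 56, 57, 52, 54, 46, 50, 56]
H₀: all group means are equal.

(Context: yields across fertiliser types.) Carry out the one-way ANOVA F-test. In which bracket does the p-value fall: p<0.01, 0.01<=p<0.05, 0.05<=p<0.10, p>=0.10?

Group means [35.40, 29.22, 52.56], grand mean 38.929
SSB = Σnᵢ(x̄ᵢ−x̄)² = 2643.679; SSW = ΣΣ(x−x̄ᵢ)² = 574.178
MSB = 2643.679/2 = 1321.8397; MSW = 574.178/25 = 22.9671
F = MSB/MSW = 57.5536
df = (2, 25)
p-value (upper-tail) = 0.00000
→ bracket: p<0.01

p-value bracket: p<0.01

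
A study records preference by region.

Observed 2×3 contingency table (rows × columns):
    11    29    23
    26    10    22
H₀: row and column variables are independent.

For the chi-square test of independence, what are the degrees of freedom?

degrees of freedom = 2

df = (r−1)(c−1) = (2−1)·(3−1) = 2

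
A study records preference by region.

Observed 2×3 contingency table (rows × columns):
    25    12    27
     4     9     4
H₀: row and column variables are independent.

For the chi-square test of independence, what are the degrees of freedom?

df = (r−1)(c−1) = (2−1)·(3−1) = 2

degrees of freedom = 2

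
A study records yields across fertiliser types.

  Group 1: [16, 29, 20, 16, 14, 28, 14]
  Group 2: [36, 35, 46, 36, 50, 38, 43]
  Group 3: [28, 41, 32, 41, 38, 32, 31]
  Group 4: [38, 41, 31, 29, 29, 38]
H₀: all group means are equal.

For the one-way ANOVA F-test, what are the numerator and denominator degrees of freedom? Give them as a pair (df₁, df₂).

degrees of freedom = [3, 23]

k = 4 groups, N = 27 total
df = (k−1, N−k) = (4−1, 27−4) = (3, 23)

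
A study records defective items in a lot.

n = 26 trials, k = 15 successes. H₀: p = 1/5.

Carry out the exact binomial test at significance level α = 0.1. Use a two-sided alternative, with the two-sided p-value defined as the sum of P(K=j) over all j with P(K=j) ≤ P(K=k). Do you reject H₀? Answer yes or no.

Exact binomial: n=26, k=15, p₀=1/5=0.2000
P(X=j) = C(n,j)·p₀^j·(1−p₀)^(n−j); p = Σ P(X=j) over j with P(X=j) ≤ P(X=15)
p-value (two-sided) = 0.00003
At α=0.1: p < α → reject H₀

reject H₀: yes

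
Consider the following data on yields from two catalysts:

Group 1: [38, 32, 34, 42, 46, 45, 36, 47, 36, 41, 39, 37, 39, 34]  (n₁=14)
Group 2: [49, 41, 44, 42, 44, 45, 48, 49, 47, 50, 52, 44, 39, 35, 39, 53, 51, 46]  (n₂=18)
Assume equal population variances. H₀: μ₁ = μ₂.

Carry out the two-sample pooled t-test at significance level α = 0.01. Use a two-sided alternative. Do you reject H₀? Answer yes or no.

reject H₀: yes

x̄₁=39.000, s₁=4.674, n₁=14
x̄₂=45.444, s₂=4.949, n₂=18
s_p² = [13·4.674² + 17·4.949²]/30 = 23.3481
SE = √(s_p²·(1/14+1/18)) = 1.7219
t = (39.000−45.444)/1.7219 = -3.7427
df = 30
p-value (two-sided) = 0.00077
At α=0.01: p < α → reject H₀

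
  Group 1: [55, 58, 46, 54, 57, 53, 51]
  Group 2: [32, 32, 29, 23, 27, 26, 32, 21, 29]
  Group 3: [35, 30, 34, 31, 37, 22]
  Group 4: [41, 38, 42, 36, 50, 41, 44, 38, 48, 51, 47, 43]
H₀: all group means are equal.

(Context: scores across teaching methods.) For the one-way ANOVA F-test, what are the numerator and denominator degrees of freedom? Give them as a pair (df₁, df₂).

degrees of freedom = [3, 30]

k = 4 groups, N = 34 total
df = (k−1, N−k) = (4−1, 34−4) = (3, 30)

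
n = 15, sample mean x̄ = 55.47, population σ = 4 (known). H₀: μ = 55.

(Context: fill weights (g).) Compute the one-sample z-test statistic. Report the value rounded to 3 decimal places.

SE = σ/√n = 4/√15 = 1.0328
z = (x̄−μ₀)/SE = (55.47−55)/1.0328 = 0.4551

test statistic = 0.455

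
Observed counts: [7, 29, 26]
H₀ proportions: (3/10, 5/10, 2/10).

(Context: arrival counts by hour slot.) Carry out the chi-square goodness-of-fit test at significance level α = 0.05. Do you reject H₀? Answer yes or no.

n = 62; E_i = n·p_i = [18.60, 31.00, 12.40]
χ² = (7−18.60)²/18.60 + (29−31.00)²/31.00 + (26−12.40)²/12.40 = 22.2796
df = 2
p-value (upper-tail) = 0.00001
At α=0.05: p < α → reject H₀

reject H₀: yes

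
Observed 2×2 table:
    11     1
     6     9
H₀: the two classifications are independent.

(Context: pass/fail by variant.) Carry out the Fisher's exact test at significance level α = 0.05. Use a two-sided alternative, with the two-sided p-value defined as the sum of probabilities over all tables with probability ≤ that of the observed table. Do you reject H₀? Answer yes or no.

reject H₀: yes

Margins: r₁=12, r₂=15, c₁=17, c₂=10, n=27
p_obs = C(12,11)·C(15,6)/C(27,17); sum pmf over tables with pmf ≤ p_obs
p-value (two-sided) = 0.01404
At α=0.05: p < α → reject H₀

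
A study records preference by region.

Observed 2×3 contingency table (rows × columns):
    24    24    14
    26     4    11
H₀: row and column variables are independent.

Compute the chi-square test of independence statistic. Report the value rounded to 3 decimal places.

test statistic = 10.897

Row totals [62, 41], col totals [50, 28, 25], n=103
χ² = (24−30.10)²/30.10 + (24−16.85)²/16.85 + (14−15.05)²/15.05 + (26−19.90)²/19.90 + (4−11.15)²/11.15 + (11−9.95)²/9.95 = 10.8971
df = 2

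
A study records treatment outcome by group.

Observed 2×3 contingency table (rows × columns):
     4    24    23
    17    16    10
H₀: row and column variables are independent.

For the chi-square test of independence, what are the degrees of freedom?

df = (r−1)(c−1) = (2−1)·(3−1) = 2

degrees of freedom = 2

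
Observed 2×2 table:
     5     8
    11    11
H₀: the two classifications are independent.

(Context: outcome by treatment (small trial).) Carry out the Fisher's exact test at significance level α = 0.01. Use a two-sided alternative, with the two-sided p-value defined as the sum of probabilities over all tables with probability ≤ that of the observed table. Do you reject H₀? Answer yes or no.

reject H₀: no

Margins: r₁=13, r₂=22, c₁=16, c₂=19, n=35
p_obs = C(13,5)·C(22,11)/C(35,16); sum pmf over tables with pmf ≤ p_obs
p-value (two-sided) = 0.72668
At α=0.01: p ≥ α → fail to reject H₀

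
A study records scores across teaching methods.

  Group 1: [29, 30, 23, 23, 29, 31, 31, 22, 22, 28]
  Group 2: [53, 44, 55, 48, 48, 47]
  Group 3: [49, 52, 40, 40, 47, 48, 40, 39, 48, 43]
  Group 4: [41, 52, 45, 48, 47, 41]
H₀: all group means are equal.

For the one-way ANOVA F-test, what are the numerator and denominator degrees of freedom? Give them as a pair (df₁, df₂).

k = 4 groups, N = 32 total
df = (k−1, N−k) = (4−1, 32−4) = (3, 28)

degrees of freedom = [3, 28]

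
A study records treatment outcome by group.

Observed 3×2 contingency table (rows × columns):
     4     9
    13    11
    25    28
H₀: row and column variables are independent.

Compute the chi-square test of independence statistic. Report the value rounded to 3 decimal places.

Row totals [13, 24, 53], col totals [42, 48], n=90
χ² = (4−6.07)²/6.07 + (9−6.93)²/6.93 + (13−11.20)²/11.20 + (11−12.80)²/12.80 + (25−24.73)²/24.73 + (28−28.27)²/28.27 = 1.8679
df = 2

test statistic = 1.868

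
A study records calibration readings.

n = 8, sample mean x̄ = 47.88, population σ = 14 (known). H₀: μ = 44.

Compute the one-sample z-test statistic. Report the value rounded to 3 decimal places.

SE = σ/√n = 14/√8 = 4.9497
z = (x̄−μ₀)/SE = (47.88−44)/4.9497 = 0.7839

test statistic = 0.784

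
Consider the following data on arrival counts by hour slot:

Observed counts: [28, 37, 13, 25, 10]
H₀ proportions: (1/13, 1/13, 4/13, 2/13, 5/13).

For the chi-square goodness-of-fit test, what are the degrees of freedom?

degrees of freedom = 4

df = k − 1 = 5 − 1 = 4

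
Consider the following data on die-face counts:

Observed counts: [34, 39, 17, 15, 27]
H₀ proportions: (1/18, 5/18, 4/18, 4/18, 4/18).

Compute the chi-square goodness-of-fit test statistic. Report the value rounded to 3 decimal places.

n = 132; E_i = n·p_i = [7.33, 36.67, 29.33, 29.33, 29.33]
χ² = (34−7.33)²/7.33 + (39−36.67)²/36.67 + (17−29.33)²/29.33 + (15−29.33)²/29.33 + (27−29.33)²/29.33 = 109.4932
df = 4

test statistic = 109.493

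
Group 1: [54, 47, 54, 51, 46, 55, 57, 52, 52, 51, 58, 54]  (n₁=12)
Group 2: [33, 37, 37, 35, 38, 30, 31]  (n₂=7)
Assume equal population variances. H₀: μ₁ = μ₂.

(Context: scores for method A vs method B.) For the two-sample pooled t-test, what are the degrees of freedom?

degrees of freedom = 17

df = n₁ + n₂ − 2 = 12 + 7 − 2 = 17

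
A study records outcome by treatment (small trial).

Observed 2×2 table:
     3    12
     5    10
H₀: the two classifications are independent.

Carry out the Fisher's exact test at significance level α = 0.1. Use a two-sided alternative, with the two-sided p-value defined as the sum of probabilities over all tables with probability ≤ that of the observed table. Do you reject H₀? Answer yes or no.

reject H₀: no

Margins: r₁=15, r₂=15, c₁=8, c₂=22, n=30
p_obs = C(15,3)·C(15,5)/C(30,8); sum pmf over tables with pmf ≤ p_obs
p-value (two-sided) = 0.68166
At α=0.1: p ≥ α → fail to reject H₀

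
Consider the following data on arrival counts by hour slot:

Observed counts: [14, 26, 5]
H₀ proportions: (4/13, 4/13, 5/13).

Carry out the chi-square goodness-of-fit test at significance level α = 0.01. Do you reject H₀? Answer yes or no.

n = 45; E_i = n·p_i = [13.85, 13.85, 17.31]
χ² = (14−13.85)²/13.85 + (26−13.85)²/13.85 + (5−17.31)²/17.31 = 19.4222
df = 2
p-value (upper-tail) = 0.00006
At α=0.01: p < α → reject H₀

reject H₀: yes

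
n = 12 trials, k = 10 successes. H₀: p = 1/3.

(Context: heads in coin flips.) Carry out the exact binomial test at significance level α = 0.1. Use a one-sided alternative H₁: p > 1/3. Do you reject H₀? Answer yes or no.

Exact binomial: n=12, k=10, p₀=1/3=0.3333
P(X≥10) from Σ C(n,i)·p₀^i·(1−p₀)^(n−i)
p-value (one-sided, H₁ greater) = 0.00054
At α=0.1: p < α → reject H₀

reject H₀: yes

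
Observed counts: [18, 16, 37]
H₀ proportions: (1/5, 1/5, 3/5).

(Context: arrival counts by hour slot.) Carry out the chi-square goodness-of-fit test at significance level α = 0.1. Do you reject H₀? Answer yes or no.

n = 71; E_i = n·p_i = [14.20, 14.20, 42.60]
χ² = (18−14.20)²/14.20 + (16−14.20)²/14.20 + (37−42.60)²/42.60 = 1.9812
df = 2
p-value (upper-tail) = 0.37135
At α=0.1: p ≥ α → fail to reject H₀

reject H₀: no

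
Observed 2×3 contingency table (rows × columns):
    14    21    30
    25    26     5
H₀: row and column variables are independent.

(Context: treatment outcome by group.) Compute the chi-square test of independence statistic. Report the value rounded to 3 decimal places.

test statistic = 20.938

Row totals [65, 56], col totals [39, 47, 35], n=121
χ² = (14−20.95)²/20.95 + (21−25.25)²/25.25 + (30−18.80)²/18.80 + (25−18.05)²/18.05 + (26−21.75)²/21.75 + (5−16.20)²/16.20 = 20.9380
df = 2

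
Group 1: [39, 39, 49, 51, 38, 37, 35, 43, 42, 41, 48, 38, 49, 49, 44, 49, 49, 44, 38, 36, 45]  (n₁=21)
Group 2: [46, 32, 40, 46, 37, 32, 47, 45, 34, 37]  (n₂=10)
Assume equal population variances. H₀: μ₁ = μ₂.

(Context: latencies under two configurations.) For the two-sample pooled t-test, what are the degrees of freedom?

degrees of freedom = 29

df = n₁ + n₂ − 2 = 21 + 10 − 2 = 29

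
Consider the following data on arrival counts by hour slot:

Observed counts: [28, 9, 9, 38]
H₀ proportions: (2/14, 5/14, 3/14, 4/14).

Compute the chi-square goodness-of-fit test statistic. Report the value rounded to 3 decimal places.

n = 84; E_i = n·p_i = [12.00, 30.00, 18.00, 24.00]
χ² = (28−12.00)²/12.00 + (9−30.00)²/30.00 + (9−18.00)²/18.00 + (38−24.00)²/24.00 = 48.7000
df = 3

test statistic = 48.700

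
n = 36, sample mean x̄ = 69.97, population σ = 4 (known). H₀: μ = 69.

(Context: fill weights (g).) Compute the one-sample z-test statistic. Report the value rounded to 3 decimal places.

SE = σ/√n = 4/√36 = 0.6667
z = (x̄−μ₀)/SE = (69.97−69)/0.6667 = 1.4550

test statistic = 1.455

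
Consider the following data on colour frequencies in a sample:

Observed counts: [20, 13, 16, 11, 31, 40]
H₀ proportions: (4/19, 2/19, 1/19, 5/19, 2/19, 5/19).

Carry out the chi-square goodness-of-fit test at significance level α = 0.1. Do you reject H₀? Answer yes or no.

n = 131; E_i = n·p_i = [27.58, 13.79, 6.89, 34.47, 13.79, 34.47]
χ² = (20−27.58)²/27.58 + (13−13.79)²/13.79 + (16−6.89)²/6.89 + (11−34.47)²/34.47 + (31−13.79)²/13.79 + (40−34.47)²/34.47 = 52.5023
df = 5
p-value (upper-tail) = 0.00000
At α=0.1: p < α → reject H₀

reject H₀: yes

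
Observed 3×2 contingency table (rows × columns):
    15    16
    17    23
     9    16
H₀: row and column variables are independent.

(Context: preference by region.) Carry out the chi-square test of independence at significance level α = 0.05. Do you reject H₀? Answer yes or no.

Row totals [31, 40, 25], col totals [41, 55], n=96
χ² = (15−13.24)²/13.24 + (16−17.76)²/17.76 + (17−17.08)²/17.08 + (23−22.92)²/22.92 + (9−10.68)²/10.68 + (16−14.32)²/14.32 = 0.8691
df = 2
p-value (upper-tail) = 0.64756
At α=0.05: p ≥ α → fail to reject H₀

reject H₀: no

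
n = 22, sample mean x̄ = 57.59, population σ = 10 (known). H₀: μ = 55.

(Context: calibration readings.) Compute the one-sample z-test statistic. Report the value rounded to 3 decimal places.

test statistic = 1.215

SE = σ/√n = 10/√22 = 2.1320
z = (x̄−μ₀)/SE = (57.59−55)/2.1320 = 1.2148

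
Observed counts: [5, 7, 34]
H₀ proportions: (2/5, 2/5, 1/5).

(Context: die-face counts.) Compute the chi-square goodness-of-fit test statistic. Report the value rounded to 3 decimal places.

test statistic = 83.674

n = 46; E_i = n·p_i = [18.40, 18.40, 9.20]
χ² = (5−18.40)²/18.40 + (7−18.40)²/18.40 + (34−9.20)²/9.20 = 83.6739
df = 2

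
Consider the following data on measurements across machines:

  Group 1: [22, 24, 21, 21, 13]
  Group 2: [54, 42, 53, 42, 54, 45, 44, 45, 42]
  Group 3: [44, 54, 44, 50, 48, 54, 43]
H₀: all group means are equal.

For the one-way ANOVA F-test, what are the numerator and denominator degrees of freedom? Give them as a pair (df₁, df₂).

degrees of freedom = [2, 18]

k = 3 groups, N = 21 total
df = (k−1, N−k) = (3−1, 21−3) = (2, 18)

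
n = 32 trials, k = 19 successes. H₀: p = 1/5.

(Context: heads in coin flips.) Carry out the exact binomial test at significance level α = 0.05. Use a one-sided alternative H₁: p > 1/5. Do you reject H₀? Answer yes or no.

Exact binomial: n=32, k=19, p₀=1/5=0.2000
P(X≥19) from Σ C(n,i)·p₀^i·(1−p₀)^(n−i)
p-value (one-sided, H₁ greater) = 0.00000
At α=0.05: p < α → reject H₀

reject H₀: yes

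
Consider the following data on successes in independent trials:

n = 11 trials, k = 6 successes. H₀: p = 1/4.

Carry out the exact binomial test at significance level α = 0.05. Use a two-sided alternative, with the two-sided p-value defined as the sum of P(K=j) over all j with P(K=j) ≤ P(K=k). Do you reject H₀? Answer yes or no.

reject H₀: yes

Exact binomial: n=11, k=6, p₀=1/4=0.2500
P(X=j) = C(n,j)·p₀^j·(1−p₀)^(n−j); p = Σ P(X=j) over j with P(X=j) ≤ P(X=6)
p-value (two-sided) = 0.03433
At α=0.05: p < α → reject H₀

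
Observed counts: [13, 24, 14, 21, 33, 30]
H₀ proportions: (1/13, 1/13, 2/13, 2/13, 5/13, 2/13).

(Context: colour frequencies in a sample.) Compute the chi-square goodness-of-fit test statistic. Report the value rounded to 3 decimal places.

test statistic = 31.718

n = 135; E_i = n·p_i = [10.38, 10.38, 20.77, 20.77, 51.92, 20.77]
χ² = (13−10.38)²/10.38 + (24−10.38)²/10.38 + (14−20.77)²/20.77 + (21−20.77)²/20.77 + (33−51.92)²/51.92 + (30−20.77)²/20.77 = 31.7178
df = 5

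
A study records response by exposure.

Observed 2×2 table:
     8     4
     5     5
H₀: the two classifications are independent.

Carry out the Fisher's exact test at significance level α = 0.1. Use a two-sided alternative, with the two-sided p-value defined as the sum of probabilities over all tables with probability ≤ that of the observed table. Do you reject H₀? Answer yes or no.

Margins: r₁=12, r₂=10, c₁=13, c₂=9, n=22
p_obs = C(12,8)·C(10,5)/C(22,13); sum pmf over tables with pmf ≤ p_obs
p-value (two-sided) = 0.66563
At α=0.1: p ≥ α → fail to reject H₀

reject H₀: no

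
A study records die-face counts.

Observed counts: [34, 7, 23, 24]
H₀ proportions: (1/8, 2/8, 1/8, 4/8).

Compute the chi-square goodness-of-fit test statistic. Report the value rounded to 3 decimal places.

test statistic = 80.500

n = 88; E_i = n·p_i = [11.00, 22.00, 11.00, 44.00]
χ² = (34−11.00)²/11.00 + (7−22.00)²/22.00 + (23−11.00)²/11.00 + (24−44.00)²/44.00 = 80.5000
df = 3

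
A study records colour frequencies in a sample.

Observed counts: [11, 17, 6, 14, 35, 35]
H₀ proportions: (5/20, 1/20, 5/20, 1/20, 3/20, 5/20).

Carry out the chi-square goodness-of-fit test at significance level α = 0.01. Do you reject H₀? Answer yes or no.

reject H₀: yes

n = 118; E_i = n·p_i = [29.50, 5.90, 29.50, 5.90, 17.70, 29.50]
χ² = (11−29.50)²/29.50 + (17−5.90)²/5.90 + (6−29.50)²/29.50 + (14−5.90)²/5.90 + (35−17.70)²/17.70 + (35−29.50)²/29.50 = 80.2599
df = 5
p-value (upper-tail) = 0.00000
At α=0.01: p < α → reject H₀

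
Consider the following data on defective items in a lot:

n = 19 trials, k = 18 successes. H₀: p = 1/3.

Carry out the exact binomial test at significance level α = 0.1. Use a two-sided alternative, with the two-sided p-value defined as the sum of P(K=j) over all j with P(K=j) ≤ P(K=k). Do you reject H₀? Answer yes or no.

Exact binomial: n=19, k=18, p₀=1/3=0.3333
P(X=j) = C(n,j)·p₀^j·(1−p₀)^(n−j); p = Σ P(X=j) over j with P(X=j) ≤ P(X=18)
p-value (two-sided) = 0.00000
At α=0.1: p < α → reject H₀

reject H₀: yes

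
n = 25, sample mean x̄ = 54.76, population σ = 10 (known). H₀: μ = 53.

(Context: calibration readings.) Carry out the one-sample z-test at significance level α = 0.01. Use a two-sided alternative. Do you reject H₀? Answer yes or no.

SE = σ/√n = 10/√25 = 2.0000
z = (x̄−μ₀)/SE = (54.76−53)/2.0000 = 0.8800
p-value (two-sided) = 0.37886
At α=0.01: p ≥ α → fail to reject H₀

reject H₀: no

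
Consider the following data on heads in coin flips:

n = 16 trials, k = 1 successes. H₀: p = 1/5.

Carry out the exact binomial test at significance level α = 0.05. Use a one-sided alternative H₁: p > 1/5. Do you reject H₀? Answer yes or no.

reject H₀: no

Exact binomial: n=16, k=1, p₀=1/5=0.2000
P(X≥1) from Σ C(n,i)·p₀^i·(1−p₀)^(n−i)
p-value (one-sided, H₁ greater) = 0.97185
At α=0.05: p ≥ α → fail to reject H₀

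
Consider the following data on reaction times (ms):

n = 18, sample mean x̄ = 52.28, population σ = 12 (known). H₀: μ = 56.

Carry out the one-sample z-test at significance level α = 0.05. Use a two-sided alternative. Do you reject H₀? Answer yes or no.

reject H₀: no

SE = σ/√n = 12/√18 = 2.8284
z = (x̄−μ₀)/SE = (52.28−56)/2.8284 = -1.3152
p-value (two-sided) = 0.18844
At α=0.05: p ≥ α → fail to reject H₀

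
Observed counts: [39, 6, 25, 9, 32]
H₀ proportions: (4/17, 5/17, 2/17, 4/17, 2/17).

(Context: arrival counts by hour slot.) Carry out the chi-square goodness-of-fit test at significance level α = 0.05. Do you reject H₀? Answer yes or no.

reject H₀: yes

n = 111; E_i = n·p_i = [26.12, 32.65, 13.06, 26.12, 13.06]
χ² = (39−26.12)²/26.12 + (6−32.65)²/32.65 + (25−13.06)²/13.06 + (9−26.12)²/26.12 + (32−13.06)²/13.06 = 77.7153
df = 4
p-value (upper-tail) = 0.00000
At α=0.05: p < α → reject H₀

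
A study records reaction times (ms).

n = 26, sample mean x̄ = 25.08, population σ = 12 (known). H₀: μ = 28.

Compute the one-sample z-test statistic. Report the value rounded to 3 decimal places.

test statistic = -1.241

SE = σ/√n = 12/√26 = 2.3534
z = (x̄−μ₀)/SE = (25.08−28)/2.3534 = -1.2408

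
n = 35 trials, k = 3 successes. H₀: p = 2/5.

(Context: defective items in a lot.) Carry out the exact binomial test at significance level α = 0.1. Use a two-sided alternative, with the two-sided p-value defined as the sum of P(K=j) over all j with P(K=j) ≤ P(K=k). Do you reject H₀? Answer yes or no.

Exact binomial: n=35, k=3, p₀=2/5=0.4000
P(X=j) = C(n,j)·p₀^j·(1−p₀)^(n−j); p = Σ P(X=j) over j with P(X=j) ≤ P(X=3)
p-value (two-sided) = 0.00008
At α=0.1: p < α → reject H₀

reject H₀: yes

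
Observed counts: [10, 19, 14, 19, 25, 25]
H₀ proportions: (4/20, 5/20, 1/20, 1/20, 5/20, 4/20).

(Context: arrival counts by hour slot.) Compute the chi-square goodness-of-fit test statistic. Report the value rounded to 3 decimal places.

n = 112; E_i = n·p_i = [22.40, 28.00, 5.60, 5.60, 28.00, 22.40]
χ² = (10−22.40)²/22.40 + (19−28.00)²/28.00 + (14−5.60)²/5.60 + (19−5.60)²/5.60 + (25−28.00)²/28.00 + (25−22.40)²/22.40 = 55.0446
df = 5

test statistic = 55.045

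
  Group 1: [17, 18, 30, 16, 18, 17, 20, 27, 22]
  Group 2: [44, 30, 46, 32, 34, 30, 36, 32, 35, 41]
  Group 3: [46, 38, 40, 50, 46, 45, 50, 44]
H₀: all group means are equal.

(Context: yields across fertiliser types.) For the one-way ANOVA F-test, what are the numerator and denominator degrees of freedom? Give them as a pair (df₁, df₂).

k = 3 groups, N = 27 total
df = (k−1, N−k) = (3−1, 27−3) = (2, 24)

degrees of freedom = [2, 24]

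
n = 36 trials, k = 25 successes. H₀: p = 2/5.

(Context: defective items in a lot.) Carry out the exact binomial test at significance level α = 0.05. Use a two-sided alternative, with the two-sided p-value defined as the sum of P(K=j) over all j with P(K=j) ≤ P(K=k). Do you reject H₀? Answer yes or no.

reject H₀: yes

Exact binomial: n=36, k=25, p₀=2/5=0.4000
P(X=j) = C(n,j)·p₀^j·(1−p₀)^(n−j); p = Σ P(X=j) over j with P(X=j) ≤ P(X=25)
p-value (two-sided) = 0.00048
At α=0.05: p < α → reject H₀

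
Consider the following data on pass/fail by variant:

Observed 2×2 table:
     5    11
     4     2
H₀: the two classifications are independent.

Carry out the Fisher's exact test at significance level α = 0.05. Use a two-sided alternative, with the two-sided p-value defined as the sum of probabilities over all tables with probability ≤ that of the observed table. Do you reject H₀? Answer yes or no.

reject H₀: no

Margins: r₁=16, r₂=6, c₁=9, c₂=13, n=22
p_obs = C(16,5)·C(6,4)/C(22,9); sum pmf over tables with pmf ≤ p_obs
p-value (two-sided) = 0.17780
At α=0.05: p ≥ α → fail to reject H₀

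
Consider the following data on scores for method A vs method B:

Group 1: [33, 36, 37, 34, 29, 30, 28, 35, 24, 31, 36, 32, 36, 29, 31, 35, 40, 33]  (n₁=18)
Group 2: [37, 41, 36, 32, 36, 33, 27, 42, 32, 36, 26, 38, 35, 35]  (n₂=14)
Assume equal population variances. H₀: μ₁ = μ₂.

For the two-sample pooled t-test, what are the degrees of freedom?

df = n₁ + n₂ − 2 = 18 + 14 − 2 = 30

degrees of freedom = 30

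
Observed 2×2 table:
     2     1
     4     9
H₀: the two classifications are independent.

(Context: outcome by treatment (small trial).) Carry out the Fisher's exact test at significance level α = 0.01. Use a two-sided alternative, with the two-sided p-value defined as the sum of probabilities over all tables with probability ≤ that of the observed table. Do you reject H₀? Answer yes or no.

Margins: r₁=3, r₂=13, c₁=6, c₂=10, n=16
p_obs = C(3,2)·C(13,4)/C(16,6); sum pmf over tables with pmf ≤ p_obs
p-value (two-sided) = 0.51786
At α=0.01: p ≥ α → fail to reject H₀

reject H₀: no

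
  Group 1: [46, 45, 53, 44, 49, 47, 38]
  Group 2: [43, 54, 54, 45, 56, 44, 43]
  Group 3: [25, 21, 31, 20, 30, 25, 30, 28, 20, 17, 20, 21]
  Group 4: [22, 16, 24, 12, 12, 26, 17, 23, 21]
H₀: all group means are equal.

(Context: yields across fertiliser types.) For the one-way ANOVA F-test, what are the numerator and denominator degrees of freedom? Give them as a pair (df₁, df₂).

k = 4 groups, N = 35 total
df = (k−1, N−k) = (4−1, 35−4) = (3, 31)

degrees of freedom = [3, 31]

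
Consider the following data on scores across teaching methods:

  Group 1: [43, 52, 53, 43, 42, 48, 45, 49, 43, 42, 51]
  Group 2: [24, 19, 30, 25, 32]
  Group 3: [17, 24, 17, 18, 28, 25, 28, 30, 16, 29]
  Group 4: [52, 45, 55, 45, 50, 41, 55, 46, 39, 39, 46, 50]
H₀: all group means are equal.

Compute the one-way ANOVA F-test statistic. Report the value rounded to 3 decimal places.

Group means [46.45, 26.00, 23.20, 46.92], grand mean 37.789
SSB = Σnᵢ(x̄ᵢ−x̄)² = 4649.072; SSW = ΣΣ(x−x̄ᵢ)² = 917.244
MSB = 4649.072/3 = 1549.6906; MSW = 917.244/34 = 26.9778
F = MSB/MSW = 57.4433
df = (3, 34)

test statistic = 57.443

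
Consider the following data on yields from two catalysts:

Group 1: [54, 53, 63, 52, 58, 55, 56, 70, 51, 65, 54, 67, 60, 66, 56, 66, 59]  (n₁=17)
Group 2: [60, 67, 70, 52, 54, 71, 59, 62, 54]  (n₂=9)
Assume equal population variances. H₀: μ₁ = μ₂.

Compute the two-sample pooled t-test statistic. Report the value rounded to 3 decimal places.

x̄₁=59.118, s₁=5.967, n₁=17
x̄₂=61.000, s₂=7.089, n₂=9
s_p² = [16·5.967² + 8·7.089²]/24 = 40.4902
SE = √(s_p²·(1/17+1/9)) = 2.6231
t = (59.118−61.000)/2.6231 = -0.7176
df = 24

test statistic = -0.718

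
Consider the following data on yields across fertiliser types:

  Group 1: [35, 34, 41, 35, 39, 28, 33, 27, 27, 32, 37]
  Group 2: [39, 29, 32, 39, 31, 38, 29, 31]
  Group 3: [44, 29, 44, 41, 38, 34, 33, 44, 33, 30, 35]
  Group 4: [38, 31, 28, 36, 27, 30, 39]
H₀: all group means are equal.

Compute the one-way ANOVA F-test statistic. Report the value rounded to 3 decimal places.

test statistic = 1.343

Group means [33.45, 33.50, 36.82, 32.71], grand mean 34.324
SSB = Σnᵢ(x̄ᵢ−x̄)² = 100.316; SSW = ΣΣ(x−x̄ᵢ)² = 821.792
MSB = 100.316/3 = 33.4386; MSW = 821.792/33 = 24.9028
F = MSB/MSW = 1.3428
df = (3, 33)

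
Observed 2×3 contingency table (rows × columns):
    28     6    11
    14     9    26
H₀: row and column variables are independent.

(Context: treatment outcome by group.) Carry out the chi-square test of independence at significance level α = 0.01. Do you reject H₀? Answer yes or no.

Row totals [45, 49], col totals [42, 15, 37], n=94
χ² = (28−20.11)²/20.11 + (6−7.18)²/7.18 + (11−17.71)²/17.71 + (14−21.89)²/21.89 + (9−7.82)²/7.82 + (26−19.29)²/19.29 = 11.1978
df = 2
p-value (upper-tail) = 0.00370
At α=0.01: p < α → reject H₀

reject H₀: yes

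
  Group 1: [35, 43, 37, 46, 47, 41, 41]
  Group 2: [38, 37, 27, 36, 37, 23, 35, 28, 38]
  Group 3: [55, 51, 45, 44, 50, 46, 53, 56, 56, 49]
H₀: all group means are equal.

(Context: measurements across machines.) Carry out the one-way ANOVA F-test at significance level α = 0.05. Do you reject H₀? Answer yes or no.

reject H₀: yes

Group means [41.43, 33.22, 50.50], grand mean 42.077
SSB = Σnᵢ(x̄ᵢ−x̄)² = 1418.076; SSW = ΣΣ(x−x̄ᵢ)² = 553.770
MSB = 1418.076/2 = 709.0382; MSW = 553.770/23 = 24.0769
F = MSB/MSW = 29.4488
df = (2, 23)
p-value (upper-tail) = 0.00000
At α=0.05: p < α → reject H₀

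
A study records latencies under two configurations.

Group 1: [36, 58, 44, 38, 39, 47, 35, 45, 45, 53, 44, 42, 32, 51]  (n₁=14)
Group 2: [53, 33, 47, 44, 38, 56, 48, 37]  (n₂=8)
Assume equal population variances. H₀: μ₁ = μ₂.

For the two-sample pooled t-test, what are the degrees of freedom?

degrees of freedom = 20

df = n₁ + n₂ − 2 = 14 + 8 − 2 = 20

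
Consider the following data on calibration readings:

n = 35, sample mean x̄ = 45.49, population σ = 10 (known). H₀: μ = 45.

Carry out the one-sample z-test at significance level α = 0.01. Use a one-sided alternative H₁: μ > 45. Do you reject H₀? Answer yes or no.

reject H₀: no

SE = σ/√n = 10/√35 = 1.6903
z = (x̄−μ₀)/SE = (45.49−45)/1.6903 = 0.2899
p-value (one-sided, H₁ greater) = 0.38595
At α=0.01: p ≥ α → fail to reject H₀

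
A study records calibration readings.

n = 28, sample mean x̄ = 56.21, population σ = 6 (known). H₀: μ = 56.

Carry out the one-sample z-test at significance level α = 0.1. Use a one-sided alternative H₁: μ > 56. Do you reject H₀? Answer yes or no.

SE = σ/√n = 6/√28 = 1.1339
z = (x̄−μ₀)/SE = (56.21−56)/1.1339 = 0.1852
p-value (one-sided, H₁ greater) = 0.42654
At α=0.1: p ≥ α → fail to reject H₀

reject H₀: no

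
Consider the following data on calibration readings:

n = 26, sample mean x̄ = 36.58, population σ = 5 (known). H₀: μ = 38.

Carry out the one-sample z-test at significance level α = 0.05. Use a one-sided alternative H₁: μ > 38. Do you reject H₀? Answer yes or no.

SE = σ/√n = 5/√26 = 0.9806
z = (x̄−μ₀)/SE = (36.58−38)/0.9806 = -1.4481
p-value (one-sided, H₁ greater) = 0.92621
At α=0.05: p ≥ α → fail to reject H₀

reject H₀: no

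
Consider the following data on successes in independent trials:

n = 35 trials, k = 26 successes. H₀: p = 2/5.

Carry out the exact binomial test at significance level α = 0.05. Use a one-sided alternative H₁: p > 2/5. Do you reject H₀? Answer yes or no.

reject H₀: yes

Exact binomial: n=35, k=26, p₀=2/5=0.4000
P(X≥26) from Σ C(n,i)·p₀^i·(1−p₀)^(n−i)
p-value (one-sided, H₁ greater) = 0.00004
At α=0.05: p < α → reject H₀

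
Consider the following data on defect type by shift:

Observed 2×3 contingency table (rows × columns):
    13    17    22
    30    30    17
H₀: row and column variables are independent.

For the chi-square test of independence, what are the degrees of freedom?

degrees of freedom = 2

df = (r−1)(c−1) = (2−1)·(3−1) = 2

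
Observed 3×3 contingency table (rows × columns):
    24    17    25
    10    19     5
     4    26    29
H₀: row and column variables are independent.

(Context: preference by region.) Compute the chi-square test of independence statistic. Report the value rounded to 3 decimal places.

test statistic = 24.715

Row totals [66, 34, 59], col totals [38, 62, 59], n=159
χ² = (24−15.77)²/15.77 + (17−25.74)²/25.74 + (25−24.49)²/24.49 + (10−8.13)²/8.13 + (19−13.26)²/13.26 + (5−12.62)²/12.62 + (4−14.10)²/14.10 + (26−23.01)²/23.01 + (29−21.89)²/21.89 = 24.7154
df = 4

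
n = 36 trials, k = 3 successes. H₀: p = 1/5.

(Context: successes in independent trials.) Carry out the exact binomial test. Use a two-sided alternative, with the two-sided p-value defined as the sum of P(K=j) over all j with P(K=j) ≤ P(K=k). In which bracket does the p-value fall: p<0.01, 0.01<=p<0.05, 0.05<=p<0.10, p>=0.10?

Exact binomial: n=36, k=3, p₀=1/5=0.2000
P(X=j) = C(n,j)·p₀^j·(1−p₀)^(n−j); p = Σ P(X=j) over j with P(X=j) ≤ P(X=3)
p-value (two-sided) = 0.09465
→ bracket: 0.05<=p<0.10

p-value bracket: 0.05<=p<0.10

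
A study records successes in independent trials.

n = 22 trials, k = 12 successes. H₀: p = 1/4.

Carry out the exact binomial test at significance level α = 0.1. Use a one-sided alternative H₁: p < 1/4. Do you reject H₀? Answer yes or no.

reject H₀: no

Exact binomial: n=22, k=12, p₀=1/4=0.2500
P(X≤12) from Σ C(n,i)·p₀^i·(1−p₀)^(n−i)
p-value (one-sided, H₁ less) = 0.99930
At α=0.1: p ≥ α → fail to reject H₀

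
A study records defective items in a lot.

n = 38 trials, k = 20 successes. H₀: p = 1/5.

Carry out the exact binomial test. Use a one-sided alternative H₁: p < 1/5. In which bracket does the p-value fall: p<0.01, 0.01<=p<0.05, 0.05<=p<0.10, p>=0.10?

Exact binomial: n=38, k=20, p₀=1/5=0.2000
P(X≤20) from Σ C(n,i)·p₀^i·(1−p₀)^(n−i)
p-value (one-sided, H₁ less) = 1.00000
→ bracket: p>=0.10

p-value bracket: p>=0.10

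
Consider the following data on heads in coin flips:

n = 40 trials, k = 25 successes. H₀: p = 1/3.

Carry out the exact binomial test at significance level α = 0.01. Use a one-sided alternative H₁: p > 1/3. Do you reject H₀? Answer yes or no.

Exact binomial: n=40, k=25, p₀=1/3=0.3333
P(X≥25) from Σ C(n,i)·p₀^i·(1−p₀)^(n−i)
p-value (one-sided, H₁ greater) = 0.00015
At α=0.01: p < α → reject H₀

reject H₀: yes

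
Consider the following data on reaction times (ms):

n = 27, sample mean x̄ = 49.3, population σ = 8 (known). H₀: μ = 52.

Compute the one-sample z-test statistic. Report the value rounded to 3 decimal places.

test statistic = -1.754

SE = σ/√n = 8/√27 = 1.5396
z = (x̄−μ₀)/SE = (49.3−52)/1.5396 = -1.7537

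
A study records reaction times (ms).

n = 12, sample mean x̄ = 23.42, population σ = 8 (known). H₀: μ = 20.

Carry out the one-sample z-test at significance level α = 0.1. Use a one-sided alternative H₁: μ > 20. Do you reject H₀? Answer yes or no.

reject H₀: yes

SE = σ/√n = 8/√12 = 2.3094
z = (x̄−μ₀)/SE = (23.42−20)/2.3094 = 1.4809
p-value (one-sided, H₁ greater) = 0.06932
At α=0.1: p < α → reject H₀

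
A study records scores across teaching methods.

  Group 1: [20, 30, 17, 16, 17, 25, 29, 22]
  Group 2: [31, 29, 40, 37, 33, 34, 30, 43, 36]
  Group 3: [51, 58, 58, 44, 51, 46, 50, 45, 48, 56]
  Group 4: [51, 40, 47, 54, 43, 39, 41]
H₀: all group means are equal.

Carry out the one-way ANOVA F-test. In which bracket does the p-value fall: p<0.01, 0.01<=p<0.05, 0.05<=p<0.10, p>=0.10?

p-value bracket: p<0.01

Group means [22.00, 34.78, 50.70, 45.00], grand mean 38.559
SSB = Σnᵢ(x̄ᵢ−x̄)² = 4086.727; SSW = ΣΣ(x−x̄ᵢ)² = 831.656
MSB = 4086.727/3 = 1362.2423; MSW = 831.656/30 = 27.7219
F = MSB/MSW = 49.1397
df = (3, 30)
p-value (upper-tail) = 0.00000
→ bracket: p<0.01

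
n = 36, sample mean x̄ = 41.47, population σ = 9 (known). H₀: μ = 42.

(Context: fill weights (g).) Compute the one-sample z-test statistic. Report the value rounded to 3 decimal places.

SE = σ/√n = 9/√36 = 1.5000
z = (x̄−μ₀)/SE = (41.47−42)/1.5000 = -0.3533

test statistic = -0.353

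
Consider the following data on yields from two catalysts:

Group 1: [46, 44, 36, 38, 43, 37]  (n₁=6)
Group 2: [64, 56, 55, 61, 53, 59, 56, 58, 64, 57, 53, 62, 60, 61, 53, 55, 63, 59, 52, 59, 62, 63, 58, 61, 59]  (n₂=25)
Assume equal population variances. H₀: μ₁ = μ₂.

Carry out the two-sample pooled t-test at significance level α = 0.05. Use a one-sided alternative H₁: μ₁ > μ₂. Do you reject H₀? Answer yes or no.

reject H₀: no

x̄₁=40.667, s₁=4.179, n₁=6
x̄₂=58.520, s₂=3.653, n₂=25
s_p² = [5·4.179² + 24·3.653²]/29 = 14.0543
SE = √(s_p²·(1/6+1/25)) = 1.7043
t = (40.667−58.520)/1.7043 = -10.4756
df = 29
p-value (one-sided, H₁ greater) = 1.00000
At α=0.05: p ≥ α → fail to reject H₀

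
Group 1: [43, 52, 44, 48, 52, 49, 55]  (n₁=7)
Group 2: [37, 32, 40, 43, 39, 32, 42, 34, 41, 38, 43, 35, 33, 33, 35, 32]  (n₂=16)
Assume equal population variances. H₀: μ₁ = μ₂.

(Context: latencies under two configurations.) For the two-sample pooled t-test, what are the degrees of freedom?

degrees of freedom = 21

df = n₁ + n₂ − 2 = 7 + 16 − 2 = 21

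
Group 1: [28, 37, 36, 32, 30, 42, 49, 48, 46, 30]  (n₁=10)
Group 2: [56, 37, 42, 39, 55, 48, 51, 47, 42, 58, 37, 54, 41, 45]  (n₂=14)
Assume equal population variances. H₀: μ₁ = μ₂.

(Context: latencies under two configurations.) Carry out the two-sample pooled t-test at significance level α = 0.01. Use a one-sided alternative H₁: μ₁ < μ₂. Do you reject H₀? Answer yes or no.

x̄₁=37.800, s₁=7.955, n₁=10
x̄₂=46.571, s₂=7.251, n₂=14
s_p² = [9·7.955² + 13·7.251²]/22 = 56.9558
SE = √(s_p²·(1/10+1/14)) = 3.1247
t = (37.800−46.571)/3.1247 = -2.8071
df = 22
p-value (one-sided, H₁ less) = 0.00513
At α=0.01: p < α → reject H₀

reject H₀: yes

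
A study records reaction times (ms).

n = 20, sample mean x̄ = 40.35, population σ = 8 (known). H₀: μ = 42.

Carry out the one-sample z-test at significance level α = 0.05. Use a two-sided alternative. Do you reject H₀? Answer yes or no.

SE = σ/√n = 8/√20 = 1.7889
z = (x̄−μ₀)/SE = (40.35−42)/1.7889 = -0.9224
p-value (two-sided) = 0.35633
At α=0.05: p ≥ α → fail to reject H₀

reject H₀: no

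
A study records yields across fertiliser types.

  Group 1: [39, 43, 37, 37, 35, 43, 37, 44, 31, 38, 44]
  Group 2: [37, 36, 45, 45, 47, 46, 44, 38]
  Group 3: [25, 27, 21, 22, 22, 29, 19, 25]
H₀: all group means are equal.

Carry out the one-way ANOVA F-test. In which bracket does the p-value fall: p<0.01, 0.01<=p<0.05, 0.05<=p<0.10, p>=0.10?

Group means [38.91, 42.25, 23.75], grand mean 35.407
SSB = Σnᵢ(x̄ᵢ−x̄)² = 1596.609; SSW = ΣΣ(x−x̄ᵢ)² = 391.909
MSB = 1596.609/2 = 798.3047; MSW = 391.909/24 = 16.3295
F = MSB/MSW = 48.8871
df = (2, 24)
p-value (upper-tail) = 0.00000
→ bracket: p<0.01

p-value bracket: p<0.01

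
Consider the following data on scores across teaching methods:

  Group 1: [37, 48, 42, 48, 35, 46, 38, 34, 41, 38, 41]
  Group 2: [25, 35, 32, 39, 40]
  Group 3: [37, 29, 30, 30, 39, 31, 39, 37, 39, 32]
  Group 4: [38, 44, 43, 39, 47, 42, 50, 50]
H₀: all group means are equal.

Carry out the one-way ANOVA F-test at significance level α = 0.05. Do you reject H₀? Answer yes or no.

Group means [40.73, 34.20, 34.30, 44.12], grand mean 38.676
SSB = Σnᵢ(x̄ᵢ−x̄)² = 575.484; SSW = ΣΣ(x−x̄ᵢ)² = 697.957
MSB = 575.484/3 = 191.8281; MSW = 697.957/30 = 23.2652
F = MSB/MSW = 8.2453
df = (3, 30)
p-value (upper-tail) = 0.00038
At α=0.05: p < α → reject H₀

reject H₀: yes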